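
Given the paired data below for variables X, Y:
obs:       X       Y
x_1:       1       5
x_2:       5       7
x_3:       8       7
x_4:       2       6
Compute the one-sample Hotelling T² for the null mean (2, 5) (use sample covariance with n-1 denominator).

Step 1 — sample mean vector:
  mean(X) = (1 + 5 + 8 + 2) / 4 = 16/4 = 4
  mean(Y) = (5 + 7 + 7 + 6) / 4 = 25/4 = 6.25
  x̄ = (4, 6.25),  deviation x̄ - mu_0 = (4, 6.25) - (2, 5) = (2, 1.25).

Step 2 — sample covariance matrix, S[i,j] = (1/(n-1)) · Σ_k (x_{k,i} - mean_i) · (x_{k,j} - mean_j), divisor n-1 = 3:
  S[X,X] = ((-3)·(-3) + (1)·(1) + (4)·(4) + (-2)·(-2)) / 3 = 30/3 = 10
  S[X,Y] = ((-3)·(-1.25) + (1)·(0.75) + (4)·(0.75) + (-2)·(-0.25)) / 3 = 8/3 = 2.6667
  S[Y,Y] = ((-1.25)·(-1.25) + (0.75)·(0.75) + (0.75)·(0.75) + (-0.25)·(-0.25)) / 3 = 2.75/3 = 0.9167
  S = [[10, 2.6667],
 [2.6667, 0.9167]].

Step 3 — invert S. det(S) = 10·0.9167 - (2.6667)² = 2.0556.
  S^{-1} = (1/det) · [[d, -b], [-b, a]] = [[0.4459, -1.2973],
 [-1.2973, 4.8649]].

Step 4 — quadratic form (x̄ - mu_0)^T · S^{-1} · (x̄ - mu_0):
  S^{-1} · (x̄ - mu_0) = (-0.7297, 3.4865),
  (x̄ - mu_0)^T · [...] = (2)·(-0.7297) + (1.25)·(3.4865) = 2.8986.

Step 5 — scale by n: T² = 4 · 2.8986 = 11.5946.

T² ≈ 11.5946


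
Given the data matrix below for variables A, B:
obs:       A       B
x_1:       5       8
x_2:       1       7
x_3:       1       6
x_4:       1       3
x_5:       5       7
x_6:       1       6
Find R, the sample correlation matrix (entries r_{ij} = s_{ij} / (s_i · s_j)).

Step 1 — column means:
  mean(A) = (5 + 1 + 1 + 1 + 5 + 1) / 6 = 14/6 = 2.3333
  mean(B) = (8 + 7 + 6 + 3 + 7 + 6) / 6 = 37/6 = 6.1667

Step 2 — sample variances and covariances s[i,j] = (1/(n-1)) · Σ_k (x_{k,i} - mean_i) · (x_{k,j} - mean_j), with n-1 = 5:
  s[A,A] = ((2.6667)·(2.6667) + (-1.3333)·(-1.3333) + (-1.3333)·(-1.3333) + (-1.3333)·(-1.3333) + (2.6667)·(2.6667) + (-1.3333)·(-1.3333)) / 5 = 21.3333/5 = 4.2667
  s[A,B] = ((2.6667)·(1.8333) + (-1.3333)·(0.8333) + (-1.3333)·(-0.1667) + (-1.3333)·(-3.1667) + (2.6667)·(0.8333) + (-1.3333)·(-0.1667)) / 5 = 10.6667/5 = 2.1333
  s[B,B] = ((1.8333)·(1.8333) + (0.8333)·(0.8333) + (-0.1667)·(-0.1667) + (-3.1667)·(-3.1667) + (0.8333)·(0.8333) + (-0.1667)·(-0.1667)) / 5 = 14.8333/5 = 2.9667
  Sample standard deviations s_i = √(s[i,i]):
  s(A) = √(4.2667) = 2.0656
  s(B) = √(2.9667) = 1.7224

Step 3 — r_{ij} = s_{ij} / (s_i · s_j):
  r[A,A] = 1 (diagonal).
  r[A,B] = 2.1333 / (2.0656 · 1.7224) = 2.1333 / 3.5578 = 0.5996
  r[B,B] = 1 (diagonal).

R is symmetric with unit diagonal. Assembling:

R = [[1, 0.5996],
 [0.5996, 1]]


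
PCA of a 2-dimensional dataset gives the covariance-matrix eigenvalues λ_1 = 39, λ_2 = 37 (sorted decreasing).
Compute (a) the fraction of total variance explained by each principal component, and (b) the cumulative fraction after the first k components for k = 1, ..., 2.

Step 1 — total variance = trace(Sigma) = Σ λ_i = 39 + 37 = 76.

Step 2 — fraction explained by component i = λ_i / Σ λ:
  PC1: 39/76 = 0.5132
  PC2: 37/76 = 0.4868

Step 3 — cumulative fraction after k components = (λ_1 + ... + λ_k) / Σ λ:
  k = 1: 39/76 = 0.5132
  k = 2: (39 + 37)/76 = 76/76 = 1

Summary (fraction, with percent):

explained: PC1 0.5132 (51.32%), PC2 0.4868 (48.68%);  cumulative: 0.5132, 1


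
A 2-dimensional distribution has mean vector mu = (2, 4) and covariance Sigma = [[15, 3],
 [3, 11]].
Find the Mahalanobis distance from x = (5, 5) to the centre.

Step 1 — centre the observation: (x - mu) = (3, 1).

Step 2 — invert Sigma. det(Sigma) = 15·11 - (3)² = 156.
  Sigma^{-1} = (1/det) · [[d, -b], [-b, a]] = [[0.0705, -0.0192],
 [-0.0192, 0.0962]].

Step 3 — form the quadratic (x - mu)^T · Sigma^{-1} · (x - mu):
  Sigma^{-1} · (x - mu) = (0.1923, 0.0385).
  (x - mu)^T · [Sigma^{-1} · (x - mu)] = (3)·(0.1923) + (1)·(0.0385) = 0.6154.

Step 4 — take square root: d = √(0.6154) ≈ 0.7845.

d(x, mu) = √(0.6154) ≈ 0.7845


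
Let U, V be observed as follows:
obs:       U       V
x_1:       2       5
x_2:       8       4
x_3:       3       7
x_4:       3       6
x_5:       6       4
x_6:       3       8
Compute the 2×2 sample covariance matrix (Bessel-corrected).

Step 1 — column means:
  mean(U) = (2 + 8 + 3 + 3 + 6 + 3) / 6 = 25/6 = 4.1667
  mean(V) = (5 + 4 + 7 + 6 + 4 + 8) / 6 = 34/6 = 5.6667

Step 2 — sample covariance S[i,j] = (1/(n-1)) · Σ_k (x_{k,i} - mean_i) · (x_{k,j} - mean_j), with n-1 = 5.
  S[U,U] = ((-2.1667)·(-2.1667) + (3.8333)·(3.8333) + (-1.1667)·(-1.1667) + (-1.1667)·(-1.1667) + (1.8333)·(1.8333) + (-1.1667)·(-1.1667)) / 5 = 26.8333/5 = 5.3667
  S[U,V] = ((-2.1667)·(-0.6667) + (3.8333)·(-1.6667) + (-1.1667)·(1.3333) + (-1.1667)·(0.3333) + (1.8333)·(-1.6667) + (-1.1667)·(2.3333)) / 5 = -12.6667/5 = -2.5333
  S[V,V] = ((-0.6667)·(-0.6667) + (-1.6667)·(-1.6667) + (1.3333)·(1.3333) + (0.3333)·(0.3333) + (-1.6667)·(-1.6667) + (2.3333)·(2.3333)) / 5 = 13.3333/5 = 2.6667

S is symmetric (S[j,i] = S[i,j]). Assembling:

S = [[5.3667, -2.5333],
 [-2.5333, 2.6667]]


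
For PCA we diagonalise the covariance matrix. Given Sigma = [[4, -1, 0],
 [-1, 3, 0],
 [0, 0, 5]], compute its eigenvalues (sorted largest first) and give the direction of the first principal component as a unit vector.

Step 1 — characteristic polynomial p(λ) = det(λI - Sigma) = λ³ - tr·λ² + c_1·λ - det, where tr = trace, c_1 = sum of the principal 2×2 minors, det = det(Sigma):
  tr = 4 + 3 + 5 = 12,
  c_1 = (4·3 - (-1)²) + (4·5 - (0)²) + (3·5 - (0)²) = 11 + 20 + 15 = 46,
  det = 4·(3·5 - (0)²) - (-1)·((-1)·5 - (0)·(0)) + (0)·((-1)·(0) - 3·(0)) = 4·(15) - (-1)·(-5) + (0)·(0) = 55.
  So p(λ) = λ³ - 12λ² + 46λ - 55.
Step 2 — look for an integer root (rational root theorem: any rational root is an integer divisor of 55). Testing λ = 5:
  p(5) = 125 - 300 + 230 - 55 = 0  ✓
  Dividing out (λ - 5): p(λ) = (λ - 5)(λ² - 7λ + 11).
Step 3 — remaining eigenvalues from the quadratic λ² - 7λ + 11 = 0:
  Δ = 7² - 4·11 = 49 - 44 = 5,  λ = (7 ± √5)/2 = (7 ± 2.2361)/2 ≈ 4.618 or 2.382.
  Sorted: λ_1 = 5,  λ_2 = 4.618,  λ_3 = 2.382  (check: sum = 12 = tr ✓).

Step 4 — unit eigenvector for λ_1 = 5: v spans the null space of (Sigma - λ_1 I), whose rows are
  r_1 = (-1, -1, 0),  r_2 = (-1, -2, 0),  r_3 = (0, 0, 0).
  v is orthogonal to every row, so take v ∝ r_1 × r_2 = ((-1)·(0) - (0)·(-2), (0)·(-1) - (-1)·(0), (-1)·(-2) - (-1)·(-1)) = (0, 0, 1).
  Let u = (0, 0, 1).
  ||u|| = √((0)² + (0)² + (1)²) = √(1) = 1,  v_1 = u/||u|| ≈ (0, 0, 1) (||v_1|| = 1).

λ_1 = 5,  λ_2 = 4.618,  λ_3 = 2.382;  v_1 ≈ (0, 0, 1)


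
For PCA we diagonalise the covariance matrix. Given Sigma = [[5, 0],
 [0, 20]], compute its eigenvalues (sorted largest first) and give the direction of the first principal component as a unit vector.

Step 1 — characteristic polynomial of 2×2 Sigma:
  det(Sigma - λI) = λ² - trace · λ + det = 0.
  trace = 5 + 20 = 25, det = 5·20 - (0)² = 100.
Step 2 — discriminant:
  Δ = trace² - 4·det = 625 - 400 = 225.
Step 3 — eigenvalues:
  λ = (trace ± √Δ)/2 = (25 ± 15)/2,
  λ_1 = 20,  λ_2 = 5.

Step 4 — unit eigenvector for λ_1: Sigma is diagonal, so its eigenvectors are the coordinate axes. λ_1 = 20 is the diagonal entry on the second coordinate axis, hence
  v_1 = (0, 1) (||v_1|| = 1).

λ_1 = 20,  λ_2 = 5;  v_1 ≈ (0, 1)


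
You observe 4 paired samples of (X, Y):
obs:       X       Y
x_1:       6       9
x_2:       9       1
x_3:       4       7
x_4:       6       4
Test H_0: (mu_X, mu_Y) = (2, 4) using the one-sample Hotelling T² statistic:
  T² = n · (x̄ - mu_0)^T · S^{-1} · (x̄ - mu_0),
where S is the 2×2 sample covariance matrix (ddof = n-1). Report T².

Step 1 — sample mean vector:
  mean(X) = (6 + 9 + 4 + 6) / 4 = 25/4 = 6.25
  mean(Y) = (9 + 1 + 7 + 4) / 4 = 21/4 = 5.25
  x̄ = (6.25, 5.25),  deviation x̄ - mu_0 = (6.25, 5.25) - (2, 4) = (4.25, 1.25).

Step 2 — sample covariance matrix, S[i,j] = (1/(n-1)) · Σ_k (x_{k,i} - mean_i) · (x_{k,j} - mean_j), divisor n-1 = 3:
  S[X,X] = ((-0.25)·(-0.25) + (2.75)·(2.75) + (-2.25)·(-2.25) + (-0.25)·(-0.25)) / 3 = 12.75/3 = 4.25
  S[X,Y] = ((-0.25)·(3.75) + (2.75)·(-4.25) + (-2.25)·(1.75) + (-0.25)·(-1.25)) / 3 = -16.25/3 = -5.4167
  S[Y,Y] = ((3.75)·(3.75) + (-4.25)·(-4.25) + (1.75)·(1.75) + (-1.25)·(-1.25)) / 3 = 36.75/3 = 12.25
  S = [[4.25, -5.4167],
 [-5.4167, 12.25]].

Step 3 — invert S. det(S) = 4.25·12.25 - (-5.4167)² = 22.7222.
  S^{-1} = (1/det) · [[d, -b], [-b, a]] = [[0.5391, 0.2384],
 [0.2384, 0.187]].

Step 4 — quadratic form (x̄ - mu_0)^T · S^{-1} · (x̄ - mu_0):
  S^{-1} · (x̄ - mu_0) = (2.5892, 1.2469),
  (x̄ - mu_0)^T · [...] = (4.25)·(2.5892) + (1.25)·(1.2469) = 12.563.

Step 5 — scale by n: T² = 4 · 12.563 = 50.2518.

T² ≈ 50.2518


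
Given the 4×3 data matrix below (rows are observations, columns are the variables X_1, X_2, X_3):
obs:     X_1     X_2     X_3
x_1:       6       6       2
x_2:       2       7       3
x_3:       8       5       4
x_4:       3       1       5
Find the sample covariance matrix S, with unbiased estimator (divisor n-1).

Step 1 — column means:
  mean(X_1) = (6 + 2 + 8 + 3) / 4 = 19/4 = 4.75
  mean(X_2) = (6 + 7 + 5 + 1) / 4 = 19/4 = 4.75
  mean(X_3) = (2 + 3 + 4 + 5) / 4 = 14/4 = 3.5

Step 2 — sample covariance S[i,j] = (1/(n-1)) · Σ_k (x_{k,i} - mean_i) · (x_{k,j} - mean_j), with n-1 = 3.
  S[X_1,X_1] = ((1.25)·(1.25) + (-2.75)·(-2.75) + (3.25)·(3.25) + (-1.75)·(-1.75)) / 3 = 22.75/3 = 7.5833
  S[X_1,X_2] = ((1.25)·(1.25) + (-2.75)·(2.25) + (3.25)·(0.25) + (-1.75)·(-3.75)) / 3 = 2.75/3 = 0.9167
  S[X_1,X_3] = ((1.25)·(-1.5) + (-2.75)·(-0.5) + (3.25)·(0.5) + (-1.75)·(1.5)) / 3 = -1.5/3 = -0.5
  S[X_2,X_2] = ((1.25)·(1.25) + (2.25)·(2.25) + (0.25)·(0.25) + (-3.75)·(-3.75)) / 3 = 20.75/3 = 6.9167
  S[X_2,X_3] = ((1.25)·(-1.5) + (2.25)·(-0.5) + (0.25)·(0.5) + (-3.75)·(1.5)) / 3 = -8.5/3 = -2.8333
  S[X_3,X_3] = ((-1.5)·(-1.5) + (-0.5)·(-0.5) + (0.5)·(0.5) + (1.5)·(1.5)) / 3 = 5/3 = 1.6667

S is symmetric (S[j,i] = S[i,j]). Assembling:

S = [[7.5833, 0.9167, -0.5],
 [0.9167, 6.9167, -2.8333],
 [-0.5, -2.8333, 1.6667]]


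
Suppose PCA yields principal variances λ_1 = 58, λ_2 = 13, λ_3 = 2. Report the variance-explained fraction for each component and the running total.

Step 1 — total variance = trace(Sigma) = Σ λ_i = 58 + 13 + 2 = 73.

Step 2 — fraction explained by component i = λ_i / Σ λ:
  PC1: 58/73 = 0.7945
  PC2: 13/73 = 0.1781
  PC3: 2/73 = 0.0274

Step 3 — cumulative fraction after k components = (λ_1 + ... + λ_k) / Σ λ:
  k = 1: 58/73 = 0.7945
  k = 2: (58 + 13)/73 = 71/73 = 0.9726
  k = 3: (58 + 13 + 2)/73 = 73/73 = 1

Summary (fraction, with percent):

explained: PC1 0.7945 (79.45%), PC2 0.1781 (17.81%), PC3 0.0274 (2.74%);  cumulative: 0.7945, 0.9726, 1


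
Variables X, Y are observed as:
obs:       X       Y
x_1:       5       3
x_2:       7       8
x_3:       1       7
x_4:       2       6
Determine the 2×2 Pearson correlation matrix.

Step 1 — column means:
  mean(X) = (5 + 7 + 1 + 2) / 4 = 15/4 = 3.75
  mean(Y) = (3 + 8 + 7 + 6) / 4 = 24/4 = 6

Step 2 — sample variances and covariances s[i,j] = (1/(n-1)) · Σ_k (x_{k,i} - mean_i) · (x_{k,j} - mean_j), with n-1 = 3:
  s[X,X] = ((1.25)·(1.25) + (3.25)·(3.25) + (-2.75)·(-2.75) + (-1.75)·(-1.75)) / 3 = 22.75/3 = 7.5833
  s[X,Y] = ((1.25)·(-3) + (3.25)·(2) + (-2.75)·(1) + (-1.75)·(0)) / 3 = 0/3 = 0
  s[Y,Y] = ((-3)·(-3) + (2)·(2) + (1)·(1) + (0)·(0)) / 3 = 14/3 = 4.6667
  Sample standard deviations s_i = √(s[i,i]):
  s(X) = √(7.5833) = 2.7538
  s(Y) = √(4.6667) = 2.1602

Step 3 — r_{ij} = s_{ij} / (s_i · s_j):
  r[X,X] = 1 (diagonal).
  r[X,Y] = 0 / (2.7538 · 2.1602) = 0 / 5.9489 = 0
  r[Y,Y] = 1 (diagonal).

R is symmetric with unit diagonal. Assembling:

R = [[1, 0],
 [0, 1]]


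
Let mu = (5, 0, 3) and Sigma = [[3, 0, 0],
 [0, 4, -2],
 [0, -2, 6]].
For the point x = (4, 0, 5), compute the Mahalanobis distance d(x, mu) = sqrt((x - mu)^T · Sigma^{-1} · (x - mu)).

Step 1 — centre the observation: (x - mu) = (-1, 0, 2).

Step 2 — invert Sigma (cofactor / det for 3×3, or solve directly):
  Sigma^{-1} = [[0.3333, 0, 0],
 [0, 0.3, 0.1],
 [0, 0.1, 0.2]].

Step 3 — form the quadratic (x - mu)^T · Sigma^{-1} · (x - mu):
  Sigma^{-1} · (x - mu) = (-0.3333, 0.2, 0.4).
  (x - mu)^T · [Sigma^{-1} · (x - mu)] = (-1)·(-0.3333) + (0)·(0.2) + (2)·(0.4) = 1.1333.

Step 4 — take square root: d = √(1.1333) ≈ 1.0646.

d(x, mu) = √(1.1333) ≈ 1.0646


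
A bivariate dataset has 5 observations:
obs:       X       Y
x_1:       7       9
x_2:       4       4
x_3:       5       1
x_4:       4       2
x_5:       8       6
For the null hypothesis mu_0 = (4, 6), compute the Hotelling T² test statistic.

Step 1 — sample mean vector:
  mean(X) = (7 + 4 + 5 + 4 + 8) / 5 = 28/5 = 5.6
  mean(Y) = (9 + 4 + 1 + 2 + 6) / 5 = 22/5 = 4.4
  x̄ = (5.6, 4.4),  deviation x̄ - mu_0 = (5.6, 4.4) - (4, 6) = (1.6, -1.6).

Step 2 — sample covariance matrix, S[i,j] = (1/(n-1)) · Σ_k (x_{k,i} - mean_i) · (x_{k,j} - mean_j), divisor n-1 = 4:
  S[X,X] = ((1.4)·(1.4) + (-1.6)·(-1.6) + (-0.6)·(-0.6) + (-1.6)·(-1.6) + (2.4)·(2.4)) / 4 = 13.2/4 = 3.3
  S[X,Y] = ((1.4)·(4.6) + (-1.6)·(-0.4) + (-0.6)·(-3.4) + (-1.6)·(-2.4) + (2.4)·(1.6)) / 4 = 16.8/4 = 4.2
  S[Y,Y] = ((4.6)·(4.6) + (-0.4)·(-0.4) + (-3.4)·(-3.4) + (-2.4)·(-2.4) + (1.6)·(1.6)) / 4 = 41.2/4 = 10.3
  S = [[3.3, 4.2],
 [4.2, 10.3]].

Step 3 — invert S. det(S) = 3.3·10.3 - (4.2)² = 16.35.
  S^{-1} = (1/det) · [[d, -b], [-b, a]] = [[0.63, -0.2569],
 [-0.2569, 0.2018]].

Step 4 — quadratic form (x̄ - mu_0)^T · S^{-1} · (x̄ - mu_0):
  S^{-1} · (x̄ - mu_0) = (1.419, -0.7339),
  (x̄ - mu_0)^T · [...] = (1.6)·(1.419) + (-1.6)·(-0.7339) = 3.4446.

Step 5 — scale by n: T² = 5 · 3.4446 = 17.2232.

T² ≈ 17.2232


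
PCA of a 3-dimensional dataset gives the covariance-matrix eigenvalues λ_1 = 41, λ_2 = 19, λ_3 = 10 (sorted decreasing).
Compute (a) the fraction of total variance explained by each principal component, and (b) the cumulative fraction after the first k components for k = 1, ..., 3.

Step 1 — total variance = trace(Sigma) = Σ λ_i = 41 + 19 + 10 = 70.

Step 2 — fraction explained by component i = λ_i / Σ λ:
  PC1: 41/70 = 0.5857
  PC2: 19/70 = 0.2714
  PC3: 10/70 = 0.1429

Step 3 — cumulative fraction after k components = (λ_1 + ... + λ_k) / Σ λ:
  k = 1: 41/70 = 0.5857
  k = 2: (41 + 19)/70 = 60/70 = 0.8571
  k = 3: (41 + 19 + 10)/70 = 70/70 = 1

Summary (fraction, with percent):

explained: PC1 0.5857 (58.57%), PC2 0.2714 (27.14%), PC3 0.1429 (14.29%);  cumulative: 0.5857, 0.8571, 1


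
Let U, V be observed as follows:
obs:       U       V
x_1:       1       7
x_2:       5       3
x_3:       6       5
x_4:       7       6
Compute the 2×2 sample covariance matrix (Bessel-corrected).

Step 1 — column means:
  mean(U) = (1 + 5 + 6 + 7) / 4 = 19/4 = 4.75
  mean(V) = (7 + 3 + 5 + 6) / 4 = 21/4 = 5.25

Step 2 — sample covariance S[i,j] = (1/(n-1)) · Σ_k (x_{k,i} - mean_i) · (x_{k,j} - mean_j), with n-1 = 3.
  S[U,U] = ((-3.75)·(-3.75) + (0.25)·(0.25) + (1.25)·(1.25) + (2.25)·(2.25)) / 3 = 20.75/3 = 6.9167
  S[U,V] = ((-3.75)·(1.75) + (0.25)·(-2.25) + (1.25)·(-0.25) + (2.25)·(0.75)) / 3 = -5.75/3 = -1.9167
  S[V,V] = ((1.75)·(1.75) + (-2.25)·(-2.25) + (-0.25)·(-0.25) + (0.75)·(0.75)) / 3 = 8.75/3 = 2.9167

S is symmetric (S[j,i] = S[i,j]). Assembling:

S = [[6.9167, -1.9167],
 [-1.9167, 2.9167]]


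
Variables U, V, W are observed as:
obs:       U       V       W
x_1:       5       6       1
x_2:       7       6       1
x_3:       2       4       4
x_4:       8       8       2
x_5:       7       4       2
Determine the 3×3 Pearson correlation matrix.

Step 1 — column means:
  mean(U) = (5 + 7 + 2 + 8 + 7) / 5 = 29/5 = 5.8
  mean(V) = (6 + 6 + 4 + 8 + 4) / 5 = 28/5 = 5.6
  mean(W) = (1 + 1 + 4 + 2 + 2) / 5 = 10/5 = 2

Step 2 — sample variances and covariances s[i,j] = (1/(n-1)) · Σ_k (x_{k,i} - mean_i) · (x_{k,j} - mean_j), with n-1 = 4:
  s[U,U] = ((-0.8)·(-0.8) + (1.2)·(1.2) + (-3.8)·(-3.8) + (2.2)·(2.2) + (1.2)·(1.2)) / 4 = 22.8/4 = 5.7
  s[U,V] = ((-0.8)·(0.4) + (1.2)·(0.4) + (-3.8)·(-1.6) + (2.2)·(2.4) + (1.2)·(-1.6)) / 4 = 9.6/4 = 2.4
  s[U,W] = ((-0.8)·(-1) + (1.2)·(-1) + (-3.8)·(2) + (2.2)·(0) + (1.2)·(0)) / 4 = -8/4 = -2
  s[V,V] = ((0.4)·(0.4) + (0.4)·(0.4) + (-1.6)·(-1.6) + (2.4)·(2.4) + (-1.6)·(-1.6)) / 4 = 11.2/4 = 2.8
  s[V,W] = ((0.4)·(-1) + (0.4)·(-1) + (-1.6)·(2) + (2.4)·(0) + (-1.6)·(0)) / 4 = -4/4 = -1
  s[W,W] = ((-1)·(-1) + (-1)·(-1) + (2)·(2) + (0)·(0) + (0)·(0)) / 4 = 6/4 = 1.5
  Sample standard deviations s_i = √(s[i,i]):
  s(U) = √(5.7) = 2.3875
  s(V) = √(2.8) = 1.6733
  s(W) = √(1.5) = 1.2247

Step 3 — r_{ij} = s_{ij} / (s_i · s_j):
  r[U,U] = 1 (diagonal).
  r[U,V] = 2.4 / (2.3875 · 1.6733) = 2.4 / 3.995 = 0.6008
  r[U,W] = -2 / (2.3875 · 1.2247) = -2 / 2.924 = -0.684
  r[V,V] = 1 (diagonal).
  r[V,W] = -1 / (1.6733 · 1.2247) = -1 / 2.0494 = -0.488
  r[W,W] = 1 (diagonal).

R is symmetric with unit diagonal. Assembling:

R = [[1, 0.6008, -0.684],
 [0.6008, 1, -0.488],
 [-0.684, -0.488, 1]]


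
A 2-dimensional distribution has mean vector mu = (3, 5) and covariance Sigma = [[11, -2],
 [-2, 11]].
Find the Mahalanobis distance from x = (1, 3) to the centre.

Step 1 — centre the observation: (x - mu) = (-2, -2).

Step 2 — invert Sigma. det(Sigma) = 11·11 - (-2)² = 117.
  Sigma^{-1} = (1/det) · [[d, -b], [-b, a]] = [[0.094, 0.0171],
 [0.0171, 0.094]].

Step 3 — form the quadratic (x - mu)^T · Sigma^{-1} · (x - mu):
  Sigma^{-1} · (x - mu) = (-0.2222, -0.2222).
  (x - mu)^T · [Sigma^{-1} · (x - mu)] = (-2)·(-0.2222) + (-2)·(-0.2222) = 0.8889.

Step 4 — take square root: d = √(0.8889) ≈ 0.9428.

d(x, mu) = √(0.8889) ≈ 0.9428


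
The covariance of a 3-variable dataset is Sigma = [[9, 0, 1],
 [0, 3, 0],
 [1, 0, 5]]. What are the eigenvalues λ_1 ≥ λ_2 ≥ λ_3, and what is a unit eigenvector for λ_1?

Step 1 — characteristic polynomial p(λ) = det(λI - Sigma) = λ³ - tr·λ² + c_1·λ - det, where tr = trace, c_1 = sum of the principal 2×2 minors, det = det(Sigma):
  tr = 9 + 3 + 5 = 17,
  c_1 = (9·3 - (0)²) + (9·5 - (1)²) + (3·5 - (0)²) = 27 + 44 + 15 = 86,
  det = 9·(3·5 - (0)²) - (0)·((0)·5 - (0)·(1)) + (1)·((0)·(0) - 3·(1)) = 9·(15) - (0)·(0) + (1)·(-3) = 132.
  So p(λ) = λ³ - 17λ² + 86λ - 132.
Step 2 — look for an integer root (rational root theorem: any rational root is an integer divisor of 132). Testing λ = 3:
  p(3) = 27 - 153 + 258 - 132 = 0  ✓
  Dividing out (λ - 3): p(λ) = (λ - 3)(λ² - 14λ + 44).
Step 3 — remaining eigenvalues from the quadratic λ² - 14λ + 44 = 0:
  Δ = 14² - 4·44 = 196 - 176 = 20,  λ = (14 ± √20)/2 = (14 ± 4.4721)/2 ≈ 9.2361 or 4.7639.
  Sorted: λ_1 = 9.2361,  λ_2 = 4.7639,  λ_3 = 3  (check: sum = 17 = tr ✓).

Step 4 — unit eigenvector for λ_1 ≈ 9.2361: v spans the null space of (Sigma - λ_1 I), whose rows are
  r_1 = (-0.2361, 0, 1),  r_2 = (0, -6.2361, 0),  r_3 = (1, 0, -4.2361).
  v is orthogonal to every row, so take v ∝ r_1 × r_2 = ((0)·(0) - (1)·(-6.2361), (1)·(0) - (-0.2361)·(0), (-0.2361)·(-6.2361) - (0)·(0)) ≈ (6.2361, 0, 1.4721).
  Let u = (6.2361, 0, 1.4721).
  ||u|| = √((6.2361)² + (0)² + (1.4721)²) = √(41.0557) ≈ 6.4075,  v_1 = u/||u|| ≈ (0.9732, 0, 0.2298) (||v_1|| = 1).

λ_1 = 9.2361,  λ_2 = 4.7639,  λ_3 = 3;  v_1 ≈ (0.9732, 0, 0.2298)


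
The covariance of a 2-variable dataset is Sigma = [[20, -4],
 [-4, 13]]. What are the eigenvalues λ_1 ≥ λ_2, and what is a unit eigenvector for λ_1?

Step 1 — characteristic polynomial of 2×2 Sigma:
  det(Sigma - λI) = λ² - trace · λ + det = 0.
  trace = 20 + 13 = 33, det = 20·13 - (-4)² = 244.
Step 2 — discriminant:
  Δ = trace² - 4·det = 1089 - 976 = 113.
Step 3 — eigenvalues:
  λ = (trace ± √Δ)/2 = (33 ± 10.6301)/2,
  λ_1 = 21.8151,  λ_2 = 11.1849.

Step 4 — unit eigenvector for λ_1: solve (Sigma - λ_1 I)v = 0. First row:
  (20 - 21.8151)·v_x + (-4)·v_y = 0, i.e. (-1.8151)·v_x + (-4)·v_y = 0,
  so v ∝ (b, λ_1 - a) = (-4, 1.8151); multiply by -1 so the first entry is positive: u = (4, -1.8151).
  ||u|| = √((4)² + (-1.8151)²) = √(19.2945) ≈ 4.3925,
  v_1 = u/||u|| ≈ (0.9106, -0.4132) (||v_1|| = 1).

λ_1 = 21.8151,  λ_2 = 11.1849;  v_1 ≈ (0.9106, -0.4132)


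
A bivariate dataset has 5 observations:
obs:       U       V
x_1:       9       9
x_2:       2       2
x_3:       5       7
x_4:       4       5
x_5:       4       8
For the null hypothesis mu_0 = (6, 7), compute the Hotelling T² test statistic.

Step 1 — sample mean vector:
  mean(U) = (9 + 2 + 5 + 4 + 4) / 5 = 24/5 = 4.8
  mean(V) = (9 + 2 + 7 + 5 + 8) / 5 = 31/5 = 6.2
  x̄ = (4.8, 6.2),  deviation x̄ - mu_0 = (4.8, 6.2) - (6, 7) = (-1.2, -0.8).

Step 2 — sample covariance matrix, S[i,j] = (1/(n-1)) · Σ_k (x_{k,i} - mean_i) · (x_{k,j} - mean_j), divisor n-1 = 4:
  S[U,U] = ((4.2)·(4.2) + (-2.8)·(-2.8) + (0.2)·(0.2) + (-0.8)·(-0.8) + (-0.8)·(-0.8)) / 4 = 26.8/4 = 6.7
  S[U,V] = ((4.2)·(2.8) + (-2.8)·(-4.2) + (0.2)·(0.8) + (-0.8)·(-1.2) + (-0.8)·(1.8)) / 4 = 23.2/4 = 5.8
  S[V,V] = ((2.8)·(2.8) + (-4.2)·(-4.2) + (0.8)·(0.8) + (-1.2)·(-1.2) + (1.8)·(1.8)) / 4 = 30.8/4 = 7.7
  S = [[6.7, 5.8],
 [5.8, 7.7]].

Step 3 — invert S. det(S) = 6.7·7.7 - (5.8)² = 17.95.
  S^{-1} = (1/det) · [[d, -b], [-b, a]] = [[0.429, -0.3231],
 [-0.3231, 0.3733]].

Step 4 — quadratic form (x̄ - mu_0)^T · S^{-1} · (x̄ - mu_0):
  S^{-1} · (x̄ - mu_0) = (-0.2563, 0.0891),
  (x̄ - mu_0)^T · [...] = (-1.2)·(-0.2563) + (-0.8)·(0.0891) = 0.2362.

Step 5 — scale by n: T² = 5 · 0.2362 = 1.1811.

T² ≈ 1.1811


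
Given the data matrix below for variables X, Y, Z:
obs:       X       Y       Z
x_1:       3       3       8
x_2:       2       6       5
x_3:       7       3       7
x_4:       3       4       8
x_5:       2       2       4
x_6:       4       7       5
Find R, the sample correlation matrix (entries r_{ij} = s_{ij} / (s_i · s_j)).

Step 1 — column means:
  mean(X) = (3 + 2 + 7 + 3 + 2 + 4) / 6 = 21/6 = 3.5
  mean(Y) = (3 + 6 + 3 + 4 + 2 + 7) / 6 = 25/6 = 4.1667
  mean(Z) = (8 + 5 + 7 + 8 + 4 + 5) / 6 = 37/6 = 6.1667

Step 2 — sample variances and covariances s[i,j] = (1/(n-1)) · Σ_k (x_{k,i} - mean_i) · (x_{k,j} - mean_j), with n-1 = 5:
  s[X,X] = ((-0.5)·(-0.5) + (-1.5)·(-1.5) + (3.5)·(3.5) + (-0.5)·(-0.5) + (-1.5)·(-1.5) + (0.5)·(0.5)) / 5 = 17.5/5 = 3.5
  s[X,Y] = ((-0.5)·(-1.1667) + (-1.5)·(1.8333) + (3.5)·(-1.1667) + (-0.5)·(-0.1667) + (-1.5)·(-2.1667) + (0.5)·(2.8333)) / 5 = -1.5/5 = -0.3
  s[X,Z] = ((-0.5)·(1.8333) + (-1.5)·(-1.1667) + (3.5)·(0.8333) + (-0.5)·(1.8333) + (-1.5)·(-2.1667) + (0.5)·(-1.1667)) / 5 = 5.5/5 = 1.1
  s[Y,Y] = ((-1.1667)·(-1.1667) + (1.8333)·(1.8333) + (-1.1667)·(-1.1667) + (-0.1667)·(-0.1667) + (-2.1667)·(-2.1667) + (2.8333)·(2.8333)) / 5 = 18.8333/5 = 3.7667
  s[Y,Z] = ((-1.1667)·(1.8333) + (1.8333)·(-1.1667) + (-1.1667)·(0.8333) + (-0.1667)·(1.8333) + (-2.1667)·(-2.1667) + (2.8333)·(-1.1667)) / 5 = -4.1667/5 = -0.8333
  s[Z,Z] = ((1.8333)·(1.8333) + (-1.1667)·(-1.1667) + (0.8333)·(0.8333) + (1.8333)·(1.8333) + (-2.1667)·(-2.1667) + (-1.1667)·(-1.1667)) / 5 = 14.8333/5 = 2.9667
  Sample standard deviations s_i = √(s[i,i]):
  s(X) = √(3.5) = 1.8708
  s(Y) = √(3.7667) = 1.9408
  s(Z) = √(2.9667) = 1.7224

Step 3 — r_{ij} = s_{ij} / (s_i · s_j):
  r[X,X] = 1 (diagonal).
  r[X,Y] = -0.3 / (1.8708 · 1.9408) = -0.3 / 3.6309 = -0.0826
  r[X,Z] = 1.1 / (1.8708 · 1.7224) = 1.1 / 3.2223 = 0.3414
  r[Y,Y] = 1 (diagonal).
  r[Y,Z] = -0.8333 / (1.9408 · 1.7224) = -0.8333 / 3.3428 = -0.2493
  r[Z,Z] = 1 (diagonal).

R is symmetric with unit diagonal. Assembling:

R = [[1, -0.0826, 0.3414],
 [-0.0826, 1, -0.2493],
 [0.3414, -0.2493, 1]]


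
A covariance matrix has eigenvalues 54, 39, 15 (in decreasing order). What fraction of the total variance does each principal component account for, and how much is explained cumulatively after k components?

Step 1 — total variance = trace(Sigma) = Σ λ_i = 54 + 39 + 15 = 108.

Step 2 — fraction explained by component i = λ_i / Σ λ:
  PC1: 54/108 = 0.5
  PC2: 39/108 = 0.3611
  PC3: 15/108 = 0.1389

Step 3 — cumulative fraction after k components = (λ_1 + ... + λ_k) / Σ λ:
  k = 1: 54/108 = 0.5
  k = 2: (54 + 39)/108 = 93/108 = 0.8611
  k = 3: (54 + 39 + 15)/108 = 108/108 = 1

Summary (fraction, with percent):

explained: PC1 0.5 (50%), PC2 0.3611 (36.11%), PC3 0.1389 (13.89%);  cumulative: 0.5, 0.8611, 1


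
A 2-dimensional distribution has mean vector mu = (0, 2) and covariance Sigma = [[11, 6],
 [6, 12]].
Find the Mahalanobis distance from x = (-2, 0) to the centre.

Step 1 — centre the observation: (x - mu) = (-2, -2).

Step 2 — invert Sigma. det(Sigma) = 11·12 - (6)² = 96.
  Sigma^{-1} = (1/det) · [[d, -b], [-b, a]] = [[0.125, -0.0625],
 [-0.0625, 0.1146]].

Step 3 — form the quadratic (x - mu)^T · Sigma^{-1} · (x - mu):
  Sigma^{-1} · (x - mu) = (-0.125, -0.1042).
  (x - mu)^T · [Sigma^{-1} · (x - mu)] = (-2)·(-0.125) + (-2)·(-0.1042) = 0.4583.

Step 4 — take square root: d = √(0.4583) ≈ 0.677.

d(x, mu) = √(0.4583) ≈ 0.677


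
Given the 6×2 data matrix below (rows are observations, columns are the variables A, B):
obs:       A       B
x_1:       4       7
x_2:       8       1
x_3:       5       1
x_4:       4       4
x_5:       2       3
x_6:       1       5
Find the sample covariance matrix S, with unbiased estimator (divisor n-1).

Step 1 — column means:
  mean(A) = (4 + 8 + 5 + 4 + 2 + 1) / 6 = 24/6 = 4
  mean(B) = (7 + 1 + 1 + 4 + 3 + 5) / 6 = 21/6 = 3.5

Step 2 — sample covariance S[i,j] = (1/(n-1)) · Σ_k (x_{k,i} - mean_i) · (x_{k,j} - mean_j), with n-1 = 5.
  S[A,A] = ((0)·(0) + (4)·(4) + (1)·(1) + (0)·(0) + (-2)·(-2) + (-3)·(-3)) / 5 = 30/5 = 6
  S[A,B] = ((0)·(3.5) + (4)·(-2.5) + (1)·(-2.5) + (0)·(0.5) + (-2)·(-0.5) + (-3)·(1.5)) / 5 = -16/5 = -3.2
  S[B,B] = ((3.5)·(3.5) + (-2.5)·(-2.5) + (-2.5)·(-2.5) + (0.5)·(0.5) + (-0.5)·(-0.5) + (1.5)·(1.5)) / 5 = 27.5/5 = 5.5

S is symmetric (S[j,i] = S[i,j]). Assembling:

S = [[6, -3.2],
 [-3.2, 5.5]]


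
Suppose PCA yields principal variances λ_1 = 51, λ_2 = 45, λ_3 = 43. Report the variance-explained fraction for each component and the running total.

Step 1 — total variance = trace(Sigma) = Σ λ_i = 51 + 45 + 43 = 139.

Step 2 — fraction explained by component i = λ_i / Σ λ:
  PC1: 51/139 = 0.3669
  PC2: 45/139 = 0.3237
  PC3: 43/139 = 0.3094

Step 3 — cumulative fraction after k components = (λ_1 + ... + λ_k) / Σ λ:
  k = 1: 51/139 = 0.3669
  k = 2: (51 + 45)/139 = 96/139 = 0.6906
  k = 3: (51 + 45 + 43)/139 = 139/139 = 1

Summary (fraction, with percent):

explained: PC1 0.3669 (36.69%), PC2 0.3237 (32.37%), PC3 0.3094 (30.94%);  cumulative: 0.3669, 0.6906, 1


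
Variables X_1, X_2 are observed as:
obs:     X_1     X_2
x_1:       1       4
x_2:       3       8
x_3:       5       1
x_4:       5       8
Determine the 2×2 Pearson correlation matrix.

Step 1 — column means:
  mean(X_1) = (1 + 3 + 5 + 5) / 4 = 14/4 = 3.5
  mean(X_2) = (4 + 8 + 1 + 8) / 4 = 21/4 = 5.25

Step 2 — sample variances and covariances s[i,j] = (1/(n-1)) · Σ_k (x_{k,i} - mean_i) · (x_{k,j} - mean_j), with n-1 = 3:
  s[X_1,X_1] = ((-2.5)·(-2.5) + (-0.5)·(-0.5) + (1.5)·(1.5) + (1.5)·(1.5)) / 3 = 11/3 = 3.6667
  s[X_1,X_2] = ((-2.5)·(-1.25) + (-0.5)·(2.75) + (1.5)·(-4.25) + (1.5)·(2.75)) / 3 = -0.5/3 = -0.1667
  s[X_2,X_2] = ((-1.25)·(-1.25) + (2.75)·(2.75) + (-4.25)·(-4.25) + (2.75)·(2.75)) / 3 = 34.75/3 = 11.5833
  Sample standard deviations s_i = √(s[i,i]):
  s(X_1) = √(3.6667) = 1.9149
  s(X_2) = √(11.5833) = 3.4034

Step 3 — r_{ij} = s_{ij} / (s_i · s_j):
  r[X_1,X_1] = 1 (diagonal).
  r[X_1,X_2] = -0.1667 / (1.9149 · 3.4034) = -0.1667 / 6.5171 = -0.0256
  r[X_2,X_2] = 1 (diagonal).

R is symmetric with unit diagonal. Assembling:

R = [[1, -0.0256],
 [-0.0256, 1]]


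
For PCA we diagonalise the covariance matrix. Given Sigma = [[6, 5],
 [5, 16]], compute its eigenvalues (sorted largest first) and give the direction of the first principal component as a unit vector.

Step 1 — characteristic polynomial of 2×2 Sigma:
  det(Sigma - λI) = λ² - trace · λ + det = 0.
  trace = 6 + 16 = 22, det = 6·16 - (5)² = 71.
Step 2 — discriminant:
  Δ = trace² - 4·det = 484 - 284 = 200.
Step 3 — eigenvalues:
  λ = (trace ± √Δ)/2 = (22 ± 14.1421)/2,
  λ_1 = 18.0711,  λ_2 = 3.9289.

Step 4 — unit eigenvector for λ_1: solve (Sigma - λ_1 I)v = 0. First row:
  (6 - 18.0711)·v_x + (5)·v_y = 0, i.e. (-12.0711)·v_x + (5)·v_y = 0,
  so v ∝ (b, λ_1 - a) = (5, 12.0711) = u.
  ||u|| = √((5)² + (12.0711)²) = √(170.7107) ≈ 13.0656,
  v_1 = u/||u|| ≈ (0.3827, 0.9239) (||v_1|| = 1).

λ_1 = 18.0711,  λ_2 = 3.9289;  v_1 ≈ (0.3827, 0.9239)


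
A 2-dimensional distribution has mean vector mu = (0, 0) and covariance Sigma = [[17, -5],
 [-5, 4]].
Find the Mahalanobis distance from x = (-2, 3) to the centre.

Step 1 — centre the observation: (x - mu) = (-2, 3).

Step 2 — invert Sigma. det(Sigma) = 17·4 - (-5)² = 43.
  Sigma^{-1} = (1/det) · [[d, -b], [-b, a]] = [[0.093, 0.1163],
 [0.1163, 0.3953]].

Step 3 — form the quadratic (x - mu)^T · Sigma^{-1} · (x - mu):
  Sigma^{-1} · (x - mu) = (0.1628, 0.9535).
  (x - mu)^T · [Sigma^{-1} · (x - mu)] = (-2)·(0.1628) + (3)·(0.9535) = 2.5349.

Step 4 — take square root: d = √(2.5349) ≈ 1.5921.

d(x, mu) = √(2.5349) ≈ 1.5921


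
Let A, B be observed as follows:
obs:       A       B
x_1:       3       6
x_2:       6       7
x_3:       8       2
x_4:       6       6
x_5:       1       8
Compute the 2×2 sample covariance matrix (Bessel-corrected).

Step 1 — column means:
  mean(A) = (3 + 6 + 8 + 6 + 1) / 5 = 24/5 = 4.8
  mean(B) = (6 + 7 + 2 + 6 + 8) / 5 = 29/5 = 5.8

Step 2 — sample covariance S[i,j] = (1/(n-1)) · Σ_k (x_{k,i} - mean_i) · (x_{k,j} - mean_j), with n-1 = 4.
  S[A,A] = ((-1.8)·(-1.8) + (1.2)·(1.2) + (3.2)·(3.2) + (1.2)·(1.2) + (-3.8)·(-3.8)) / 4 = 30.8/4 = 7.7
  S[A,B] = ((-1.8)·(0.2) + (1.2)·(1.2) + (3.2)·(-3.8) + (1.2)·(0.2) + (-3.8)·(2.2)) / 4 = -19.2/4 = -4.8
  S[B,B] = ((0.2)·(0.2) + (1.2)·(1.2) + (-3.8)·(-3.8) + (0.2)·(0.2) + (2.2)·(2.2)) / 4 = 20.8/4 = 5.2

S is symmetric (S[j,i] = S[i,j]). Assembling:

S = [[7.7, -4.8],
 [-4.8, 5.2]]


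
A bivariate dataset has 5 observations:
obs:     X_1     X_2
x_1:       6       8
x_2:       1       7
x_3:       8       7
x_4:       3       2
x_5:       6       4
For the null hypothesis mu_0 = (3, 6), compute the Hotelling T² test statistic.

Step 1 — sample mean vector:
  mean(X_1) = (6 + 1 + 8 + 3 + 6) / 5 = 24/5 = 4.8
  mean(X_2) = (8 + 7 + 7 + 2 + 4) / 5 = 28/5 = 5.6
  x̄ = (4.8, 5.6),  deviation x̄ - mu_0 = (4.8, 5.6) - (3, 6) = (1.8, -0.4).

Step 2 — sample covariance matrix, S[i,j] = (1/(n-1)) · Σ_k (x_{k,i} - mean_i) · (x_{k,j} - mean_j), divisor n-1 = 4:
  S[X_1,X_1] = ((1.2)·(1.2) + (-3.8)·(-3.8) + (3.2)·(3.2) + (-1.8)·(-1.8) + (1.2)·(1.2)) / 4 = 30.8/4 = 7.7
  S[X_1,X_2] = ((1.2)·(2.4) + (-3.8)·(1.4) + (3.2)·(1.4) + (-1.8)·(-3.6) + (1.2)·(-1.6)) / 4 = 6.6/4 = 1.65
  S[X_2,X_2] = ((2.4)·(2.4) + (1.4)·(1.4) + (1.4)·(1.4) + (-3.6)·(-3.6) + (-1.6)·(-1.6)) / 4 = 25.2/4 = 6.3
  S = [[7.7, 1.65],
 [1.65, 6.3]].

Step 3 — invert S. det(S) = 7.7·6.3 - (1.65)² = 45.7875.
  S^{-1} = (1/det) · [[d, -b], [-b, a]] = [[0.1376, -0.036],
 [-0.036, 0.1682]].

Step 4 — quadratic form (x̄ - mu_0)^T · S^{-1} · (x̄ - mu_0):
  S^{-1} · (x̄ - mu_0) = (0.2621, -0.1321),
  (x̄ - mu_0)^T · [...] = (1.8)·(0.2621) + (-0.4)·(-0.1321) = 0.5246.

Step 5 — scale by n: T² = 5 · 0.5246 = 2.623.

T² ≈ 2.623


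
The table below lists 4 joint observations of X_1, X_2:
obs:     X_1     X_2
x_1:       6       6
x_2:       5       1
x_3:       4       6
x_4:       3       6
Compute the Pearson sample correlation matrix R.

Step 1 — column means:
  mean(X_1) = (6 + 5 + 4 + 3) / 4 = 18/4 = 4.5
  mean(X_2) = (6 + 1 + 6 + 6) / 4 = 19/4 = 4.75

Step 2 — sample variances and covariances s[i,j] = (1/(n-1)) · Σ_k (x_{k,i} - mean_i) · (x_{k,j} - mean_j), with n-1 = 3:
  s[X_1,X_1] = ((1.5)·(1.5) + (0.5)·(0.5) + (-0.5)·(-0.5) + (-1.5)·(-1.5)) / 3 = 5/3 = 1.6667
  s[X_1,X_2] = ((1.5)·(1.25) + (0.5)·(-3.75) + (-0.5)·(1.25) + (-1.5)·(1.25)) / 3 = -2.5/3 = -0.8333
  s[X_2,X_2] = ((1.25)·(1.25) + (-3.75)·(-3.75) + (1.25)·(1.25) + (1.25)·(1.25)) / 3 = 18.75/3 = 6.25
  Sample standard deviations s_i = √(s[i,i]):
  s(X_1) = √(1.6667) = 1.291
  s(X_2) = √(6.25) = 2.5

Step 3 — r_{ij} = s_{ij} / (s_i · s_j):
  r[X_1,X_1] = 1 (diagonal).
  r[X_1,X_2] = -0.8333 / (1.291 · 2.5) = -0.8333 / 3.2275 = -0.2582
  r[X_2,X_2] = 1 (diagonal).

R is symmetric with unit diagonal. Assembling:

R = [[1, -0.2582],
 [-0.2582, 1]]


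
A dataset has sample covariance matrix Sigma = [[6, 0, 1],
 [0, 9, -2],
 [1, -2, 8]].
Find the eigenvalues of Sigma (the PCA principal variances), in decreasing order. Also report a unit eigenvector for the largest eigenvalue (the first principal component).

Step 1 — characteristic polynomial p(λ) = det(λI - Sigma) = λ³ - tr·λ² + c_1·λ - det, where tr = trace, c_1 = sum of the principal 2×2 minors, det = det(Sigma):
  tr = 6 + 9 + 8 = 23,
  c_1 = (6·9 - (0)²) + (6·8 - (1)²) + (9·8 - (-2)²) = 54 + 47 + 68 = 169,
  det = 6·(9·8 - (-2)²) - (0)·((0)·8 - (-2)·(1)) + (1)·((0)·(-2) - 9·(1)) = 6·(68) - (0)·(2) + (1)·(-9) = 399.
  So p(λ) = λ³ - 23λ² + 169λ - 399.
Step 2 — look for an integer root (rational root theorem: any rational root is an integer divisor of 399). Testing λ = 7:
  p(7) = 343 - 1127 + 1183 - 399 = 0  ✓
  Dividing out (λ - 7): p(λ) = (λ - 7)(λ² - 16λ + 57).
Step 3 — remaining eigenvalues from the quadratic λ² - 16λ + 57 = 0:
  Δ = 16² - 4·57 = 256 - 228 = 28,  λ = (16 ± √28)/2 = (16 ± 5.2915)/2 ≈ 10.6458 or 5.3542.
  Sorted: λ_1 = 10.6458,  λ_2 = 7,  λ_3 = 5.3542  (check: sum = 23 = tr ✓).

Step 4 — unit eigenvector for λ_1 ≈ 10.6458: v spans the null space of (Sigma - λ_1 I), whose rows are
  r_1 = (-4.6458, 0, 1),  r_2 = (0, -1.6458, -2),  r_3 = (1, -2, -2.6458).
  v is orthogonal to every row, so take v ∝ r_1 × r_2 = ((0)·(-2) - (1)·(-1.6458), (1)·(0) - (-4.6458)·(-2), (-4.6458)·(-1.6458) - (0)·(0)) ≈ (1.6458, -9.2915, 7.6458).
  Let u = (1.6458, -9.2915, 7.6458).
  ||u|| = √((1.6458)² + (-9.2915)² + (7.6458)²) = √(147.498) ≈ 12.1449,  v_1 = u/||u|| ≈ (0.1355, -0.7651, 0.6295) (||v_1|| = 1).

λ_1 = 10.6458,  λ_2 = 7,  λ_3 = 5.3542;  v_1 ≈ (0.1355, -0.7651, 0.6295)


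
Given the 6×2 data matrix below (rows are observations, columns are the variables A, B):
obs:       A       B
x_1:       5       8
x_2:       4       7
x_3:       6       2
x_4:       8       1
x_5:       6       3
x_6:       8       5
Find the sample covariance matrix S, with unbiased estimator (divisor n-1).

Step 1 — column means:
  mean(A) = (5 + 4 + 6 + 8 + 6 + 8) / 6 = 37/6 = 6.1667
  mean(B) = (8 + 7 + 2 + 1 + 3 + 5) / 6 = 26/6 = 4.3333

Step 2 — sample covariance S[i,j] = (1/(n-1)) · Σ_k (x_{k,i} - mean_i) · (x_{k,j} - mean_j), with n-1 = 5.
  S[A,A] = ((-1.1667)·(-1.1667) + (-2.1667)·(-2.1667) + (-0.1667)·(-0.1667) + (1.8333)·(1.8333) + (-0.1667)·(-0.1667) + (1.8333)·(1.8333)) / 5 = 12.8333/5 = 2.5667
  S[A,B] = ((-1.1667)·(3.6667) + (-2.1667)·(2.6667) + (-0.1667)·(-2.3333) + (1.8333)·(-3.3333) + (-0.1667)·(-1.3333) + (1.8333)·(0.6667)) / 5 = -14.3333/5 = -2.8667
  S[B,B] = ((3.6667)·(3.6667) + (2.6667)·(2.6667) + (-2.3333)·(-2.3333) + (-3.3333)·(-3.3333) + (-1.3333)·(-1.3333) + (0.6667)·(0.6667)) / 5 = 39.3333/5 = 7.8667

S is symmetric (S[j,i] = S[i,j]). Assembling:

S = [[2.5667, -2.8667],
 [-2.8667, 7.8667]]


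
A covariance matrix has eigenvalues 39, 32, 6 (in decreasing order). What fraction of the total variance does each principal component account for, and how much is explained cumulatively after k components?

Step 1 — total variance = trace(Sigma) = Σ λ_i = 39 + 32 + 6 = 77.

Step 2 — fraction explained by component i = λ_i / Σ λ:
  PC1: 39/77 = 0.5065
  PC2: 32/77 = 0.4156
  PC3: 6/77 = 0.0779

Step 3 — cumulative fraction after k components = (λ_1 + ... + λ_k) / Σ λ:
  k = 1: 39/77 = 0.5065
  k = 2: (39 + 32)/77 = 71/77 = 0.9221
  k = 3: (39 + 32 + 6)/77 = 77/77 = 1

Summary (fraction, with percent):

explained: PC1 0.5065 (50.65%), PC2 0.4156 (41.56%), PC3 0.0779 (7.79%);  cumulative: 0.5065, 0.9221, 1


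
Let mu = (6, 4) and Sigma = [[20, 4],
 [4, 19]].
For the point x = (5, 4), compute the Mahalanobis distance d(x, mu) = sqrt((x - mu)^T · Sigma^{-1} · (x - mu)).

Step 1 — centre the observation: (x - mu) = (-1, 0).

Step 2 — invert Sigma. det(Sigma) = 20·19 - (4)² = 364.
  Sigma^{-1} = (1/det) · [[d, -b], [-b, a]] = [[0.0522, -0.011],
 [-0.011, 0.0549]].

Step 3 — form the quadratic (x - mu)^T · Sigma^{-1} · (x - mu):
  Sigma^{-1} · (x - mu) = (-0.0522, 0.011).
  (x - mu)^T · [Sigma^{-1} · (x - mu)] = (-1)·(-0.0522) + (0)·(0.011) = 0.0522.

Step 4 — take square root: d = √(0.0522) ≈ 0.2285.

d(x, mu) = √(0.0522) ≈ 0.2285


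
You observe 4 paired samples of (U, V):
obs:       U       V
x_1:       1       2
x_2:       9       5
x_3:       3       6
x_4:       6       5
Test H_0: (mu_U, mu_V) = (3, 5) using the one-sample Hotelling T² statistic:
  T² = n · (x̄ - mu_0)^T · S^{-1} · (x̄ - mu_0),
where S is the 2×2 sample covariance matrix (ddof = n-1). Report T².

Step 1 — sample mean vector:
  mean(U) = (1 + 9 + 3 + 6) / 4 = 19/4 = 4.75
  mean(V) = (2 + 5 + 6 + 5) / 4 = 18/4 = 4.5
  x̄ = (4.75, 4.5),  deviation x̄ - mu_0 = (4.75, 4.5) - (3, 5) = (1.75, -0.5).

Step 2 — sample covariance matrix, S[i,j] = (1/(n-1)) · Σ_k (x_{k,i} - mean_i) · (x_{k,j} - mean_j), divisor n-1 = 3:
  S[U,U] = ((-3.75)·(-3.75) + (4.25)·(4.25) + (-1.75)·(-1.75) + (1.25)·(1.25)) / 3 = 36.75/3 = 12.25
  S[U,V] = ((-3.75)·(-2.5) + (4.25)·(0.5) + (-1.75)·(1.5) + (1.25)·(0.5)) / 3 = 9.5/3 = 3.1667
  S[V,V] = ((-2.5)·(-2.5) + (0.5)·(0.5) + (1.5)·(1.5) + (0.5)·(0.5)) / 3 = 9/3 = 3
  S = [[12.25, 3.1667],
 [3.1667, 3]].

Step 3 — invert S. det(S) = 12.25·3 - (3.1667)² = 26.7222.
  S^{-1} = (1/det) · [[d, -b], [-b, a]] = [[0.1123, -0.1185],
 [-0.1185, 0.4584]].

Step 4 — quadratic form (x̄ - mu_0)^T · S^{-1} · (x̄ - mu_0):
  S^{-1} · (x̄ - mu_0) = (0.2557, -0.4366),
  (x̄ - mu_0)^T · [...] = (1.75)·(0.2557) + (-0.5)·(-0.4366) = 0.6658.

Step 5 — scale by n: T² = 4 · 0.6658 = 2.6632.

T² ≈ 2.6632


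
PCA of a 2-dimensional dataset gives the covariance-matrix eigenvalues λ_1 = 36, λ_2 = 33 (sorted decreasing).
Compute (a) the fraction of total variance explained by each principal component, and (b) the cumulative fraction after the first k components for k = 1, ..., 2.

Step 1 — total variance = trace(Sigma) = Σ λ_i = 36 + 33 = 69.

Step 2 — fraction explained by component i = λ_i / Σ λ:
  PC1: 36/69 = 0.5217
  PC2: 33/69 = 0.4783

Step 3 — cumulative fraction after k components = (λ_1 + ... + λ_k) / Σ λ:
  k = 1: 36/69 = 0.5217
  k = 2: (36 + 33)/69 = 69/69 = 1

Summary (fraction, with percent):

explained: PC1 0.5217 (52.17%), PC2 0.4783 (47.83%);  cumulative: 0.5217, 1


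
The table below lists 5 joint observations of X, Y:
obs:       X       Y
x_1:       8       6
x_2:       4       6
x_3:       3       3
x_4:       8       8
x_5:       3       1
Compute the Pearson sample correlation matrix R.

Step 1 — column means:
  mean(X) = (8 + 4 + 3 + 8 + 3) / 5 = 26/5 = 5.2
  mean(Y) = (6 + 6 + 3 + 8 + 1) / 5 = 24/5 = 4.8

Step 2 — sample variances and covariances s[i,j] = (1/(n-1)) · Σ_k (x_{k,i} - mean_i) · (x_{k,j} - mean_j), with n-1 = 4:
  s[X,X] = ((2.8)·(2.8) + (-1.2)·(-1.2) + (-2.2)·(-2.2) + (2.8)·(2.8) + (-2.2)·(-2.2)) / 4 = 26.8/4 = 6.7
  s[X,Y] = ((2.8)·(1.2) + (-1.2)·(1.2) + (-2.2)·(-1.8) + (2.8)·(3.2) + (-2.2)·(-3.8)) / 4 = 23.2/4 = 5.8
  s[Y,Y] = ((1.2)·(1.2) + (1.2)·(1.2) + (-1.8)·(-1.8) + (3.2)·(3.2) + (-3.8)·(-3.8)) / 4 = 30.8/4 = 7.7
  Sample standard deviations s_i = √(s[i,i]):
  s(X) = √(6.7) = 2.5884
  s(Y) = √(7.7) = 2.7749

Step 3 — r_{ij} = s_{ij} / (s_i · s_j):
  r[X,X] = 1 (diagonal).
  r[X,Y] = 5.8 / (2.5884 · 2.7749) = 5.8 / 7.1826 = 0.8075
  r[Y,Y] = 1 (diagonal).

R is symmetric with unit diagonal. Assembling:

R = [[1, 0.8075],
 [0.8075, 1]]
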